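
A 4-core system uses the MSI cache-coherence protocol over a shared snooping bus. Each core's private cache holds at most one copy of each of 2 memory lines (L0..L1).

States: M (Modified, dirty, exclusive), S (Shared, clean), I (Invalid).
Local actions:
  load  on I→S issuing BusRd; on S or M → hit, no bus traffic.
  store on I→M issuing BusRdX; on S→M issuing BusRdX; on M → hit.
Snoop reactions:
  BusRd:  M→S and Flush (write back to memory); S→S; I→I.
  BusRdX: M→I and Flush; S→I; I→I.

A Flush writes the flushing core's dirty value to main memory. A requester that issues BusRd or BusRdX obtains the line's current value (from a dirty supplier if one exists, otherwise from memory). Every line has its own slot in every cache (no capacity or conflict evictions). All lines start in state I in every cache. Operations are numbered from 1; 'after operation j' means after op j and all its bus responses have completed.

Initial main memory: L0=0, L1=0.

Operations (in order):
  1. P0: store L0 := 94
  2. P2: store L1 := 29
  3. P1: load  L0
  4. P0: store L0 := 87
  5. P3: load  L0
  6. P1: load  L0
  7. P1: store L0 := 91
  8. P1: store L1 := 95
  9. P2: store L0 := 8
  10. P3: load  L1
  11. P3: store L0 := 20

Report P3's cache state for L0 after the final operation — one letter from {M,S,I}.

state = M

  op1 P0: store L0 := 94 → M/I/I/I on L0; bus BusRdX; mem=0
  op2 P2: store L1 := 29 → I/I/M/I on L1; bus BusRdX; mem=0
  op3 P1: load  L0 → S/S/I/I on L0; bus BusRd Flush; mem=94
  op4 P0: store L0 := 87 → M/I/I/I on L0; bus BusRdX; mem=94
  op5 P3: load  L0 → S/I/I/S on L0; bus BusRd Flush; mem=87
  op6 P1: load  L0 → S/S/I/S on L0; bus BusRd; mem=87
  op7 P1: store L0 := 91 → I/M/I/I on L0; bus BusRdX; mem=87
  op8 P1: store L1 := 95 → I/M/I/I on L1; bus BusRdX Flush; mem=29
  op9 P2: store L0 := 8 → I/I/M/I on L0; bus BusRdX Flush; mem=91
  op10 P3: load  L1 → I/S/I/S on L1; bus BusRd Flush; mem=95
  op11 P3: store L0 := 20 → I/I/I/M on L0; bus BusRdX Flush; mem=8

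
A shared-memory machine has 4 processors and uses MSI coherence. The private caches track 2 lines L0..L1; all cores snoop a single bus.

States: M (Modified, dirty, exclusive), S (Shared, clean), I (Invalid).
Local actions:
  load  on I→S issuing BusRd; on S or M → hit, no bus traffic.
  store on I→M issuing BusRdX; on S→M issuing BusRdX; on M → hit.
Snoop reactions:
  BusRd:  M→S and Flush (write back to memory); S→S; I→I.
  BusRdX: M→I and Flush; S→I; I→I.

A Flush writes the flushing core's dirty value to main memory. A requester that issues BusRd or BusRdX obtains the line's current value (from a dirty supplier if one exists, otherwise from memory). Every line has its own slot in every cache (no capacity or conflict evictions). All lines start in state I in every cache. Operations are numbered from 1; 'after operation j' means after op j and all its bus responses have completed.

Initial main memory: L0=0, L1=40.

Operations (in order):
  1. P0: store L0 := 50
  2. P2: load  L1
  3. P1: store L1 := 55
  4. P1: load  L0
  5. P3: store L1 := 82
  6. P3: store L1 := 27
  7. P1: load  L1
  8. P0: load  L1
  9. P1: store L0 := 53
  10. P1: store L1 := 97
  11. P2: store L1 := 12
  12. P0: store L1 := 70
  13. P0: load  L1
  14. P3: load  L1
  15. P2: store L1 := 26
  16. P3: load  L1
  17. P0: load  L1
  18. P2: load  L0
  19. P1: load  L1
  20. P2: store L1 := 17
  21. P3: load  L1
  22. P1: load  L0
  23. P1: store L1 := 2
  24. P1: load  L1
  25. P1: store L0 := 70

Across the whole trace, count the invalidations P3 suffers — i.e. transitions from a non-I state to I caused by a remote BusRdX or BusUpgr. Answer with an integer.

  op1 P0: store L0 := 50 → M/I/I/I on L0; bus BusRdX; mem=0
  op2 P2: load  L1 → I/I/S/I on L1; bus BusRd; mem=40
  op3 P1: store L1 := 55 → I/M/I/I on L1; bus BusRdX; mem=40
  op4 P1: load  L0 → S/S/I/I on L0; bus BusRd Flush; mem=50
  op5 P3: store L1 := 82 → I/I/I/M on L1; bus BusRdX Flush; mem=55
  op6 P3: store L1 := 27 → I/I/I/M on L1; bus (none); mem=55
  op7 P1: load  L1 → I/S/I/S on L1; bus BusRd Flush; mem=27
  op8 P0: load  L1 → S/S/I/S on L1; bus BusRd; mem=27
  op9 P1: store L0 := 53 → I/M/I/I on L0; bus BusRdX; mem=50
  op10 P1: store L1 := 97 → I/M/I/I on L1; bus BusRdX; mem=27
  op11 P2: store L1 := 12 → I/I/M/I on L1; bus BusRdX Flush; mem=97
  op12 P0: store L1 := 70 → M/I/I/I on L1; bus BusRdX Flush; mem=12
  op13 P0: load  L1 → M/I/I/I on L1; bus (none); mem=12
  op14 P3: load  L1 → S/I/I/S on L1; bus BusRd Flush; mem=70
  op15 P2: store L1 := 26 → I/I/M/I on L1; bus BusRdX; mem=70
  op16 P3: load  L1 → I/I/S/S on L1; bus BusRd Flush; mem=26
  op17 P0: load  L1 → S/I/S/S on L1; bus BusRd; mem=26
  op18 P2: load  L0 → I/S/S/I on L0; bus BusRd Flush; mem=53
  op19 P1: load  L1 → S/S/S/S on L1; bus BusRd; mem=26
  op20 P2: store L1 := 17 → I/I/M/I on L1; bus BusRdX; mem=26
  op21 P3: load  L1 → I/I/S/S on L1; bus BusRd Flush; mem=17
  op22 P1: load  L0 → I/S/S/I on L0; bus (none); mem=53
  op23 P1: store L1 := 2 → I/M/I/I on L1; bus BusRdX; mem=17
  op24 P1: load  L1 → I/M/I/I on L1; bus (none); mem=17
  op25 P1: store L0 := 70 → I/M/I/I on L0; bus BusRdX; mem=53

invalidations = 4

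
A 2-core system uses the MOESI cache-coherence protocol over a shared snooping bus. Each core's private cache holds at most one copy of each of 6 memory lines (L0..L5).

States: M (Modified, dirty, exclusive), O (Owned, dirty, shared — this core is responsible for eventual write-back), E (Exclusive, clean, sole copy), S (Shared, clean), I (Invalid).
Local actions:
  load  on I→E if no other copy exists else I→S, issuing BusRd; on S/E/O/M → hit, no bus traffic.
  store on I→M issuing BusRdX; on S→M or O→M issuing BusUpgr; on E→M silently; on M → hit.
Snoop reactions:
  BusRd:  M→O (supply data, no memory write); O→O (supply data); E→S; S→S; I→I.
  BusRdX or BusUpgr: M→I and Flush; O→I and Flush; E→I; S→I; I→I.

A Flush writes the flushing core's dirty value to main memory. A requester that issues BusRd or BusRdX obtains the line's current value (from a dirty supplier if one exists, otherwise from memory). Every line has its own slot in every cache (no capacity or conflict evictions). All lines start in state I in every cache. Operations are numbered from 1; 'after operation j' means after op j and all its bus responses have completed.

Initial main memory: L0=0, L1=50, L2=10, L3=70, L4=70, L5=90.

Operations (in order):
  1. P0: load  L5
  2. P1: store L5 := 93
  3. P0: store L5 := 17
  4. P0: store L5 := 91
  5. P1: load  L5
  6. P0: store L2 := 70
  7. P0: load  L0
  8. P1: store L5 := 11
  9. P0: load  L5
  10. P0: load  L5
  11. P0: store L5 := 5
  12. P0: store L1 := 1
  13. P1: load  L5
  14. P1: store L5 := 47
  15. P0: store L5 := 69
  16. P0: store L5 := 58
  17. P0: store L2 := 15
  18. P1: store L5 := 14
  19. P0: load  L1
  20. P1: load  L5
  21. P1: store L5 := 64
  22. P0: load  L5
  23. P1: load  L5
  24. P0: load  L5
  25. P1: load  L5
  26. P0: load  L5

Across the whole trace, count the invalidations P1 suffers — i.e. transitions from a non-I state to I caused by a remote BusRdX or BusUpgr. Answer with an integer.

[1] P0: load  L5 | P0:E(90), P1:I | bus: BusRd
[2] P1: store L5 := 93 | P0:I, P1:M(93) | bus: BusRdX
[3] P0: store L5 := 17 | P0:M(17), P1:I | bus: BusRdX,Flush
[4] P0: store L5 := 91 | P0:M(91), P1:I | bus: none
[5] P1: load  L5 | P0:O(91), P1:S(91) | bus: BusRd
[6] P0: store L2 := 70 | P0:M(70), P1:I | bus: BusRdX
[7] P0: load  L0 | P0:E(0), P1:I | bus: BusRd
[8] P1: store L5 := 11 | P0:I, P1:M(11) | bus: BusUpgr,Flush
[9] P0: load  L5 | P0:S(11), P1:O(11) | bus: BusRd
[10] P0: load  L5 | P0:S(11), P1:O(11) | bus: none
[11] P0: store L5 := 5 | P0:M(5), P1:I | bus: BusUpgr,Flush
[12] P0: store L1 := 1 | P0:M(1), P1:I | bus: BusRdX
[13] P1: load  L5 | P0:O(5), P1:S(5) | bus: BusRd
[14] P1: store L5 := 47 | P0:I, P1:M(47) | bus: BusUpgr,Flush
[15] P0: store L5 := 69 | P0:M(69), P1:I | bus: BusRdX,Flush
[16] P0: store L5 := 58 | P0:M(58), P1:I | bus: none
[17] P0: store L2 := 15 | P0:M(15), P1:I | bus: none
[18] P1: store L5 := 14 | P0:I, P1:M(14) | bus: BusRdX,Flush
[19] P0: load  L1 | P0:M(1), P1:I | bus: none
[20] P1: load  L5 | P0:I, P1:M(14) | bus: none
[21] P1: store L5 := 64 | P0:I, P1:M(64) | bus: none
[22] P0: load  L5 | P0:S(64), P1:O(64) | bus: BusRd
[23] P1: load  L5 | P0:S(64), P1:O(64) | bus: none
[24] P0: load  L5 | P0:S(64), P1:O(64) | bus: none
[25] P1: load  L5 | P0:S(64), P1:O(64) | bus: none
[26] P0: load  L5 | P0:S(64), P1:O(64) | bus: none

invalidations = 3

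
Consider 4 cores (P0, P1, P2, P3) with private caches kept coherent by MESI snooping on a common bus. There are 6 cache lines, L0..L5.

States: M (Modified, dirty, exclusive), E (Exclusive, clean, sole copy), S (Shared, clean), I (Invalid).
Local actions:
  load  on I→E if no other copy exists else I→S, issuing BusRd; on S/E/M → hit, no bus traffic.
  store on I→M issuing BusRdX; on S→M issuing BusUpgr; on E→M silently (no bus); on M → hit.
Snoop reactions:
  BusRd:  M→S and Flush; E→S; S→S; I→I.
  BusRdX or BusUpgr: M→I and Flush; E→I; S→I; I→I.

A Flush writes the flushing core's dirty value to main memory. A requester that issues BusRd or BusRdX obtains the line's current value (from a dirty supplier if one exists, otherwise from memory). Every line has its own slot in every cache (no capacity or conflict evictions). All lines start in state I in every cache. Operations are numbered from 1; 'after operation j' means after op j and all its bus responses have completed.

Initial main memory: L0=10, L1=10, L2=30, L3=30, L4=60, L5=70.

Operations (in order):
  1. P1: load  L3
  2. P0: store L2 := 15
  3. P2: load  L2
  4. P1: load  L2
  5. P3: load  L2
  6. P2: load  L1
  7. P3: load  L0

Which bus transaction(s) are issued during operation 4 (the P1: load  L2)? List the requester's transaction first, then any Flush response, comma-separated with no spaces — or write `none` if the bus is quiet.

bus = BusRd

step 1: P1: load  L3  ⟶  IEII  (L3)  txn=BusRd  M[L3]=30
step 2: P0: store L2 := 15  ⟶  MIII  (L2)  txn=BusRdX  M[L2]=30
step 3: P2: load  L2  ⟶  SISI  (L2)  txn=BusRd+Flush  M[L2]=15
step 4: P1: load  L2  ⟶  SSSI  (L2)  txn=BusRd  M[L2]=15
step 5: P3: load  L2  ⟶  SSSS  (L2)  txn=BusRd  M[L2]=15
step 6: P2: load  L1  ⟶  IIEI  (L1)  txn=BusRd  M[L1]=10
step 7: P3: load  L0  ⟶  IIIE  (L0)  txn=BusRd  M[L0]=10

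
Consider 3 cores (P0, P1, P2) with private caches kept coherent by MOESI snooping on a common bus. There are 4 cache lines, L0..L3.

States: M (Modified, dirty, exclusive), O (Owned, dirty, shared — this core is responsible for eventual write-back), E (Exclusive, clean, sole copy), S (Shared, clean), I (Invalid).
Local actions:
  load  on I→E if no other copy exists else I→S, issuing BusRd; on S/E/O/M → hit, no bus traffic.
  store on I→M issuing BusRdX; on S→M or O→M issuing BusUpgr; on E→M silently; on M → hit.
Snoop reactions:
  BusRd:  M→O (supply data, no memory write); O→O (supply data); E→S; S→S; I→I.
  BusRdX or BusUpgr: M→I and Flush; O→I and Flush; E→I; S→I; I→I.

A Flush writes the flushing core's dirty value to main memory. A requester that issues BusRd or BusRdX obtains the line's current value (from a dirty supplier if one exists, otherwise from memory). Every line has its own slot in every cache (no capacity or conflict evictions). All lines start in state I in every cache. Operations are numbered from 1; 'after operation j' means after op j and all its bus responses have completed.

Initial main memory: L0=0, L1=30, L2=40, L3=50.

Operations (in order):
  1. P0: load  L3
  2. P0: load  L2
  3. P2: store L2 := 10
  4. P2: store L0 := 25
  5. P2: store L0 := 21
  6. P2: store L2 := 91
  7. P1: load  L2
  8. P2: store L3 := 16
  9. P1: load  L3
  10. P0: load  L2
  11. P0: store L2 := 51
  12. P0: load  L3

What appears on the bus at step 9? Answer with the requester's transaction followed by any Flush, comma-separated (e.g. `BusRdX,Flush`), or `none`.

bus = BusRd

[1] P0: load  L3 | P0:E(50), P1:I, P2:I | bus: BusRd
[2] P0: load  L2 | P0:E(40), P1:I, P2:I | bus: BusRd
[3] P2: store L2 := 10 | P0:I, P1:I, P2:M(10) | bus: BusRdX
[4] P2: store L0 := 25 | P0:I, P1:I, P2:M(25) | bus: BusRdX
[5] P2: store L0 := 21 | P0:I, P1:I, P2:M(21) | bus: none
[6] P2: store L2 := 91 | P0:I, P1:I, P2:M(91) | bus: none
[7] P1: load  L2 | P0:I, P1:S(91), P2:O(91) | bus: BusRd
[8] P2: store L3 := 16 | P0:I, P1:I, P2:M(16) | bus: BusRdX
[9] P1: load  L3 | P0:I, P1:S(16), P2:O(16) | bus: BusRd
[10] P0: load  L2 | P0:S(91), P1:S(91), P2:O(91) | bus: BusRd
[11] P0: store L2 := 51 | P0:M(51), P1:I, P2:I | bus: BusUpgr,Flush
[12] P0: load  L3 | P0:S(16), P1:S(16), P2:O(16) | bus: BusRd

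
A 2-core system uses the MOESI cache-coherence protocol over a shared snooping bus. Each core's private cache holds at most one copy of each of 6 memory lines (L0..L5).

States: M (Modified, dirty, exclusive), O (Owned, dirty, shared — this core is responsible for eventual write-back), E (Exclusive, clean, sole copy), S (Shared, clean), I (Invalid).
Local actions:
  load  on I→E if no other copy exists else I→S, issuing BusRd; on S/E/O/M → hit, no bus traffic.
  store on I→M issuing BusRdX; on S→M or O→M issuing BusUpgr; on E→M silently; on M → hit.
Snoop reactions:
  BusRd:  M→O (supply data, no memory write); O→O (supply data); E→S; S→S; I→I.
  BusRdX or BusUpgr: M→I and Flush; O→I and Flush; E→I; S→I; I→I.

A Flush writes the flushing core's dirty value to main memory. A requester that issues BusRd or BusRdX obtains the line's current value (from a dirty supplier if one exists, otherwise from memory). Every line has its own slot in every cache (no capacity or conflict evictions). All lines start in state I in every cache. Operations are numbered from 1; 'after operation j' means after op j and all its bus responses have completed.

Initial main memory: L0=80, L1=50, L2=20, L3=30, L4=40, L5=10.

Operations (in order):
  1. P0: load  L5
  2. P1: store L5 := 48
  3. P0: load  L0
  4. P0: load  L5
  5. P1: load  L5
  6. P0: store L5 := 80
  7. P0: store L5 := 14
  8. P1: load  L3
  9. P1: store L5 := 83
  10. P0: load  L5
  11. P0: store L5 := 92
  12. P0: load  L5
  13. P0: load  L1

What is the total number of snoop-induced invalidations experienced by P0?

invalidations = 2

1. P0: load  L5  bus=[BusRd]  L5: P0=E P1=I  mem[L5]=10
2. P1: store L5 := 48  bus=[BusRdX]  L5: P0=I P1=M  mem[L5]=10
3. P0: load  L0  bus=[BusRd]  L0: P0=E P1=I  mem[L0]=80
4. P0: load  L5  bus=[BusRd]  L5: P0=S P1=O  mem[L5]=10
5. P1: load  L5  bus=[-]  L5: P0=S P1=O  mem[L5]=10
6. P0: store L5 := 80  bus=[BusUpgr,Flush]  L5: P0=M P1=I  mem[L5]=48
7. P0: store L5 := 14  bus=[-]  L5: P0=M P1=I  mem[L5]=48
8. P1: load  L3  bus=[BusRd]  L3: P0=I P1=E  mem[L3]=30
9. P1: store L5 := 83  bus=[BusRdX,Flush]  L5: P0=I P1=M  mem[L5]=14
10. P0: load  L5  bus=[BusRd]  L5: P0=S P1=O  mem[L5]=14
11. P0: store L5 := 92  bus=[BusUpgr,Flush]  L5: P0=M P1=I  mem[L5]=83
12. P0: load  L5  bus=[-]  L5: P0=M P1=I  mem[L5]=83
13. P0: load  L1  bus=[BusRd]  L1: P0=E P1=I  mem[L1]=50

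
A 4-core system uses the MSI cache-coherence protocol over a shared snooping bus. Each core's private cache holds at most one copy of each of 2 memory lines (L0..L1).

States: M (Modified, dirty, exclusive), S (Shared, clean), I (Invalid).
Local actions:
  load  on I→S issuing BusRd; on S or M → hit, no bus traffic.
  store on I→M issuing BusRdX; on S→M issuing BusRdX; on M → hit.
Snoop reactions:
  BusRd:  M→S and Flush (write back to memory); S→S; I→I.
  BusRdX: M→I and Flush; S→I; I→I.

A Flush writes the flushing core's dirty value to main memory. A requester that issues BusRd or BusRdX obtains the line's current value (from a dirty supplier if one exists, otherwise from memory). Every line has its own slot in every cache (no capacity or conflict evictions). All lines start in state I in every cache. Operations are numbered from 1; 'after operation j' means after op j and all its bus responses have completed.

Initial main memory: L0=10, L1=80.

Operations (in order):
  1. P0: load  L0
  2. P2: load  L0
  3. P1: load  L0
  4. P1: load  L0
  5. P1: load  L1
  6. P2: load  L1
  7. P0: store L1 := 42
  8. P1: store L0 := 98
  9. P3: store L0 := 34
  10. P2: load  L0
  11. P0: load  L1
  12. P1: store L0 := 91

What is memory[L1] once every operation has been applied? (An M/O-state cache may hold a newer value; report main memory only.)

[1] P0: load  L0 | P0:S(10), P1:I, P2:I, P3:I | bus: BusRd
[2] P2: load  L0 | P0:S(10), P1:I, P2:S(10), P3:I | bus: BusRd
[3] P1: load  L0 | P0:S(10), P1:S(10), P2:S(10), P3:I | bus: BusRd
[4] P1: load  L0 | P0:S(10), P1:S(10), P2:S(10), P3:I | bus: none
[5] P1: load  L1 | P0:I, P1:S(80), P2:I, P3:I | bus: BusRd
[6] P2: load  L1 | P0:I, P1:S(80), P2:S(80), P3:I | bus: BusRd
[7] P0: store L1 := 42 | P0:M(42), P1:I, P2:I, P3:I | bus: BusRdX
[8] P1: store L0 := 98 | P0:I, P1:M(98), P2:I, P3:I | bus: BusRdX
[9] P3: store L0 := 34 | P0:I, P1:I, P2:I, P3:M(34) | bus: BusRdX,Flush
[10] P2: load  L0 | P0:I, P1:I, P2:S(34), P3:S(34) | bus: BusRd,Flush
[11] P0: load  L1 | P0:M(42), P1:I, P2:I, P3:I | bus: none
[12] P1: store L0 := 91 | P0:I, P1:M(91), P2:I, P3:I | bus: BusRdX

memory[L1] = 80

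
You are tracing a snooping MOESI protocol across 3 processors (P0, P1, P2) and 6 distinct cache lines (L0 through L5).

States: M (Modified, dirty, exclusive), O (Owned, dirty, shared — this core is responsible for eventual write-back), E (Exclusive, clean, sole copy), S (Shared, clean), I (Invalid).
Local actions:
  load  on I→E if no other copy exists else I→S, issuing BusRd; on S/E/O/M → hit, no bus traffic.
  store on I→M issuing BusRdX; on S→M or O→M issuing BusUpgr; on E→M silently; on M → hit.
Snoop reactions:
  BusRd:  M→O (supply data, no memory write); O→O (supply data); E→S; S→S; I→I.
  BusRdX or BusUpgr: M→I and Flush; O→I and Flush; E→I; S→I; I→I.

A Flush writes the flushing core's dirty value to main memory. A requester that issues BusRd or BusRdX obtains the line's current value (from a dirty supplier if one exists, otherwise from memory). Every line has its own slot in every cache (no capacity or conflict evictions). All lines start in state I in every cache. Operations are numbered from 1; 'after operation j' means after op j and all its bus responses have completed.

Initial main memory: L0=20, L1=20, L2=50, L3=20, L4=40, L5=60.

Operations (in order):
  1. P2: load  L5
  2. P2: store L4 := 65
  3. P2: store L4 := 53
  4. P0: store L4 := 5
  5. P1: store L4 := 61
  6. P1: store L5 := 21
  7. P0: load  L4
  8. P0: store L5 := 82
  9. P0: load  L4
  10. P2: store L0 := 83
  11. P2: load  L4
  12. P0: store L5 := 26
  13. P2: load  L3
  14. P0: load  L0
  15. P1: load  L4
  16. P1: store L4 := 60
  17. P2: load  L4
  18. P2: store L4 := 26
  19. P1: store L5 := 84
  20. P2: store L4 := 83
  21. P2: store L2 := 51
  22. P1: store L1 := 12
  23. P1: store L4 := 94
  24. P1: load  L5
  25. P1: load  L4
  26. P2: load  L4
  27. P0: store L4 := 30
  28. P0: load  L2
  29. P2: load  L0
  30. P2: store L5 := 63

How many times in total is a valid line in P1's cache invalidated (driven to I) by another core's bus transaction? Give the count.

invalidations = 4

1. P2: load  L5  bus=[BusRd]  L5: P0=I P1=I P2=E  mem[L5]=60
2. P2: store L4 := 65  bus=[BusRdX]  L4: P0=I P1=I P2=M  mem[L4]=40
3. P2: store L4 := 53  bus=[-]  L4: P0=I P1=I P2=M  mem[L4]=40
4. P0: store L4 := 5  bus=[BusRdX,Flush]  L4: P0=M P1=I P2=I  mem[L4]=53
5. P1: store L4 := 61  bus=[BusRdX,Flush]  L4: P0=I P1=M P2=I  mem[L4]=5
6. P1: store L5 := 21  bus=[BusRdX]  L5: P0=I P1=M P2=I  mem[L5]=60
7. P0: load  L4  bus=[BusRd]  L4: P0=S P1=O P2=I  mem[L4]=5
8. P0: store L5 := 82  bus=[BusRdX,Flush]  L5: P0=M P1=I P2=I  mem[L5]=21
9. P0: load  L4  bus=[-]  L4: P0=S P1=O P2=I  mem[L4]=5
10. P2: store L0 := 83  bus=[BusRdX]  L0: P0=I P1=I P2=M  mem[L0]=20
11. P2: load  L4  bus=[BusRd]  L4: P0=S P1=O P2=S  mem[L4]=5
12. P0: store L5 := 26  bus=[-]  L5: P0=M P1=I P2=I  mem[L5]=21
13. P2: load  L3  bus=[BusRd]  L3: P0=I P1=I P2=E  mem[L3]=20
14. P0: load  L0  bus=[BusRd]  L0: P0=S P1=I P2=O  mem[L0]=20
15. P1: load  L4  bus=[-]  L4: P0=S P1=O P2=S  mem[L4]=5
16. P1: store L4 := 60  bus=[BusUpgr]  L4: P0=I P1=M P2=I  mem[L4]=5
17. P2: load  L4  bus=[BusRd]  L4: P0=I P1=O P2=S  mem[L4]=5
18. P2: store L4 := 26  bus=[BusUpgr,Flush]  L4: P0=I P1=I P2=M  mem[L4]=60
19. P1: store L5 := 84  bus=[BusRdX,Flush]  L5: P0=I P1=M P2=I  mem[L5]=26
20. P2: store L4 := 83  bus=[-]  L4: P0=I P1=I P2=M  mem[L4]=60
21. P2: store L2 := 51  bus=[BusRdX]  L2: P0=I P1=I P2=M  mem[L2]=50
22. P1: store L1 := 12  bus=[BusRdX]  L1: P0=I P1=M P2=I  mem[L1]=20
23. P1: store L4 := 94  bus=[BusRdX,Flush]  L4: P0=I P1=M P2=I  mem[L4]=83
24. P1: load  L5  bus=[-]  L5: P0=I P1=M P2=I  mem[L5]=26
25. P1: load  L4  bus=[-]  L4: P0=I P1=M P2=I  mem[L4]=83
26. P2: load  L4  bus=[BusRd]  L4: P0=I P1=O P2=S  mem[L4]=83
27. P0: store L4 := 30  bus=[BusRdX,Flush]  L4: P0=M P1=I P2=I  mem[L4]=94
28. P0: load  L2  bus=[BusRd]  L2: P0=S P1=I P2=O  mem[L2]=50
29. P2: load  L0  bus=[-]  L0: P0=S P1=I P2=O  mem[L0]=20
30. P2: store L5 := 63  bus=[BusRdX,Flush]  L5: P0=I P1=I P2=M  mem[L5]=84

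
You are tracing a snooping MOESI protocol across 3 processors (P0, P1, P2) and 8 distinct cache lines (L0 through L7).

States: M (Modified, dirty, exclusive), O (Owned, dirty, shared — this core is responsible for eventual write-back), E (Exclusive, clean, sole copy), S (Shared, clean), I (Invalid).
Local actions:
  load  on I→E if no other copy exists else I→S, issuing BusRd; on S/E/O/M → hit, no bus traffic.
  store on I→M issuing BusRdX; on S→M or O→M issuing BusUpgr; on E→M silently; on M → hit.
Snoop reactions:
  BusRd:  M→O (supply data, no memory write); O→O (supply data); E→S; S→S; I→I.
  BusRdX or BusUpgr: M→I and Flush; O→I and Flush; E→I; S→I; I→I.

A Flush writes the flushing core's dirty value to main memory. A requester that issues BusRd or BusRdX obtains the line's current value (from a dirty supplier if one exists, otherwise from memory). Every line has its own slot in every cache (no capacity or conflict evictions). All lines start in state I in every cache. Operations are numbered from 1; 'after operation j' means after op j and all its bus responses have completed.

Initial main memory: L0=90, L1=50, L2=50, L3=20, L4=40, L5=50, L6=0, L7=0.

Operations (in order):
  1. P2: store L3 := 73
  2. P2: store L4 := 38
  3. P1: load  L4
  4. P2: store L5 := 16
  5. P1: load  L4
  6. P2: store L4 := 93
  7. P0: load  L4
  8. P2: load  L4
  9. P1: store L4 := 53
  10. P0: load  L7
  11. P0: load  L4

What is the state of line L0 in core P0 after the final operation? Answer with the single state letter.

state = I

1. P2: store L3 := 73  bus=[BusRdX]  L3: P0=I P1=I P2=M  mem[L3]=20
2. P2: store L4 := 38  bus=[BusRdX]  L4: P0=I P1=I P2=M  mem[L4]=40
3. P1: load  L4  bus=[BusRd]  L4: P0=I P1=S P2=O  mem[L4]=40
4. P2: store L5 := 16  bus=[BusRdX]  L5: P0=I P1=I P2=M  mem[L5]=50
5. P1: load  L4  bus=[-]  L4: P0=I P1=S P2=O  mem[L4]=40
6. P2: store L4 := 93  bus=[BusUpgr]  L4: P0=I P1=I P2=M  mem[L4]=40
7. P0: load  L4  bus=[BusRd]  L4: P0=S P1=I P2=O  mem[L4]=40
8. P2: load  L4  bus=[-]  L4: P0=S P1=I P2=O  mem[L4]=40
9. P1: store L4 := 53  bus=[BusRdX,Flush]  L4: P0=I P1=M P2=I  mem[L4]=93
10. P0: load  L7  bus=[BusRd]  L7: P0=E P1=I P2=I  mem[L7]=0
11. P0: load  L4  bus=[BusRd]  L4: P0=S P1=O P2=I  mem[L4]=93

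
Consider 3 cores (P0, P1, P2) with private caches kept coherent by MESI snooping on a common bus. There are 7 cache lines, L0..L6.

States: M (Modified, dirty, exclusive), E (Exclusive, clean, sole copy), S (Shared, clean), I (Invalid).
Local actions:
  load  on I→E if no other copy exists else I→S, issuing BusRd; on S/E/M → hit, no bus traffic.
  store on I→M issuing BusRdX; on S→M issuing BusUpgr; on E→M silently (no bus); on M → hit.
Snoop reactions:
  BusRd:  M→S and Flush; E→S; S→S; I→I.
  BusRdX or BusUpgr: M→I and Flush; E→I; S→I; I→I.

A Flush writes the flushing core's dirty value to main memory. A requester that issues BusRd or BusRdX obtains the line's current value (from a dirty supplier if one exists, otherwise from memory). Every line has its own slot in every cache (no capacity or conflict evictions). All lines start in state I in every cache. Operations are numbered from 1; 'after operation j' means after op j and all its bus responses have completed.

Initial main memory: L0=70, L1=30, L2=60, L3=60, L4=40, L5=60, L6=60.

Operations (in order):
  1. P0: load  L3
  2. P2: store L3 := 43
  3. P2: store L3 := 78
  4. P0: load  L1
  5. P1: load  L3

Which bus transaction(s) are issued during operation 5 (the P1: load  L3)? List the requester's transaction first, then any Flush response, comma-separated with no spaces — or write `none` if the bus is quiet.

bus = BusRd,Flush

1. P0: load  L3  bus=[BusRd]  L3: P0=E P1=I P2=I  mem[L3]=60
2. P2: store L3 := 43  bus=[BusRdX]  L3: P0=I P1=I P2=M  mem[L3]=60
3. P2: store L3 := 78  bus=[-]  L3: P0=I P1=I P2=M  mem[L3]=60
4. P0: load  L1  bus=[BusRd]  L1: P0=E P1=I P2=I  mem[L1]=30
5. P1: load  L3  bus=[BusRd,Flush]  L3: P0=I P1=S P2=S  mem[L3]=78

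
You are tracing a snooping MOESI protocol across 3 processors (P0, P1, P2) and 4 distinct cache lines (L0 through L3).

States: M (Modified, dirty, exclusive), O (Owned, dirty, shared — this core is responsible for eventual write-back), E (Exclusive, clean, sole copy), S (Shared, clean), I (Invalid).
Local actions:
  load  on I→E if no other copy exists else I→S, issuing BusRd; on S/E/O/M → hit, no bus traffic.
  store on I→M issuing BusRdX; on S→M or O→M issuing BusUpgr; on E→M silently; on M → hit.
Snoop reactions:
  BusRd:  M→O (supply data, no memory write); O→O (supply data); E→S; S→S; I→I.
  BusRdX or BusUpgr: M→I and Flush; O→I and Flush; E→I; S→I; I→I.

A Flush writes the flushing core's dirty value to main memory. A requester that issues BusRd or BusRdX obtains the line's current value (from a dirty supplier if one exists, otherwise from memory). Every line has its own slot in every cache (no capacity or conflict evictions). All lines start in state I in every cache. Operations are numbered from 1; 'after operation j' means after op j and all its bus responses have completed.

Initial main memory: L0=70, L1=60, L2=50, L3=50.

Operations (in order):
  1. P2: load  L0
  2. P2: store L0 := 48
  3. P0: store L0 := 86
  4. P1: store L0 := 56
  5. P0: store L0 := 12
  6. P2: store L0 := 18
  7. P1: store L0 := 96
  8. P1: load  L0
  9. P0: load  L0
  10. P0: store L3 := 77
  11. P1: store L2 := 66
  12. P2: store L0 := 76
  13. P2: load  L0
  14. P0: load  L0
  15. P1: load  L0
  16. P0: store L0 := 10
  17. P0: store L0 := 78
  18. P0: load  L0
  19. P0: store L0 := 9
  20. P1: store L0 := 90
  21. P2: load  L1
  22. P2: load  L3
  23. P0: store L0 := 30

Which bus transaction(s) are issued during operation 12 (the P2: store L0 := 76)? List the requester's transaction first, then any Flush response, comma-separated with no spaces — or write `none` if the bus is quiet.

bus = BusRdX,Flush

step 1: P2: load  L0  ⟶  IIE  (L0)  txn=BusRd  M[L0]=70
step 2: P2: store L0 := 48  ⟶  IIM  (L0)  txn=∅  M[L0]=70
step 3: P0: store L0 := 86  ⟶  MII  (L0)  txn=BusRdX+Flush  M[L0]=48
step 4: P1: store L0 := 56  ⟶  IMI  (L0)  txn=BusRdX+Flush  M[L0]=86
step 5: P0: store L0 := 12  ⟶  MII  (L0)  txn=BusRdX+Flush  M[L0]=56
step 6: P2: store L0 := 18  ⟶  IIM  (L0)  txn=BusRdX+Flush  M[L0]=12
step 7: P1: store L0 := 96  ⟶  IMI  (L0)  txn=BusRdX+Flush  M[L0]=18
step 8: P1: load  L0  ⟶  IMI  (L0)  txn=∅  M[L0]=18
step 9: P0: load  L0  ⟶  SOI  (L0)  txn=BusRd  M[L0]=18
step 10: P0: store L3 := 77  ⟶  MII  (L3)  txn=BusRdX  M[L3]=50
step 11: P1: store L2 := 66  ⟶  IMI  (L2)  txn=BusRdX  M[L2]=50
step 12: P2: store L0 := 76  ⟶  IIM  (L0)  txn=BusRdX+Flush  M[L0]=96
step 13: P2: load  L0  ⟶  IIM  (L0)  txn=∅  M[L0]=96
step 14: P0: load  L0  ⟶  SIO  (L0)  txn=BusRd  M[L0]=96
step 15: P1: load  L0  ⟶  SSO  (L0)  txn=BusRd  M[L0]=96
step 16: P0: store L0 := 10  ⟶  MII  (L0)  txn=BusUpgr+Flush  M[L0]=76
step 17: P0: store L0 := 78  ⟶  MII  (L0)  txn=∅  M[L0]=76
step 18: P0: load  L0  ⟶  MII  (L0)  txn=∅  M[L0]=76
step 19: P0: store L0 := 9  ⟶  MII  (L0)  txn=∅  M[L0]=76
step 20: P1: store L0 := 90  ⟶  IMI  (L0)  txn=BusRdX+Flush  M[L0]=9
step 21: P2: load  L1  ⟶  IIE  (L1)  txn=BusRd  M[L1]=60
step 22: P2: load  L3  ⟶  OIS  (L3)  txn=BusRd  M[L3]=50
step 23: P0: store L0 := 30  ⟶  MII  (L0)  txn=BusRdX+Flush  M[L0]=90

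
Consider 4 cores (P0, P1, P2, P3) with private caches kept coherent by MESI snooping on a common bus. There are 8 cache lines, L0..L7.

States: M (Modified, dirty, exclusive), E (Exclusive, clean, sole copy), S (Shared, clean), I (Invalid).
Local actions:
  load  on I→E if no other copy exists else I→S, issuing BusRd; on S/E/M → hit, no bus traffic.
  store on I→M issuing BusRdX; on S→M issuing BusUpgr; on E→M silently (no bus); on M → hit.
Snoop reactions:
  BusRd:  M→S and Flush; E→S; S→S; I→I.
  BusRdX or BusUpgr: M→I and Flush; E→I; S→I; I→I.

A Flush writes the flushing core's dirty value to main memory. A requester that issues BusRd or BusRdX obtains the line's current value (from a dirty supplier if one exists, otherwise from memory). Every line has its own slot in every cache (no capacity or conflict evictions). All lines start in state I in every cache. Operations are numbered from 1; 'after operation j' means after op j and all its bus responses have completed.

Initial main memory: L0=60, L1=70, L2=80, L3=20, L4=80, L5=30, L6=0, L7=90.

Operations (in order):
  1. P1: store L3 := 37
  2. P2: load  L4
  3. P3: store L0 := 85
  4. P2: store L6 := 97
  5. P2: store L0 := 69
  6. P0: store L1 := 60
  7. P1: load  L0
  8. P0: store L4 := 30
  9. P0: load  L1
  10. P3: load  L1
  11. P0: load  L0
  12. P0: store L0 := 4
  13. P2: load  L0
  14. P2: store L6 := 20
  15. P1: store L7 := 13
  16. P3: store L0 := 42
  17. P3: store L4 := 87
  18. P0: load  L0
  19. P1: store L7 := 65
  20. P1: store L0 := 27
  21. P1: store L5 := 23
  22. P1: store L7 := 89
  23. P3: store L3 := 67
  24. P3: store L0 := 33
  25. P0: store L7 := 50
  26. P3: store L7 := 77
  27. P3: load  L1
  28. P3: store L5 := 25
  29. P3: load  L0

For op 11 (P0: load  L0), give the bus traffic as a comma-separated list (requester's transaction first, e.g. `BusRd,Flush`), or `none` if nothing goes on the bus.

[1] P1: store L3 := 37 | P0:I, P1:M(37), P2:I, P3:I | bus: BusRdX
[2] P2: load  L4 | P0:I, P1:I, P2:E(80), P3:I | bus: BusRd
[3] P3: store L0 := 85 | P0:I, P1:I, P2:I, P3:M(85) | bus: BusRdX
[4] P2: store L6 := 97 | P0:I, P1:I, P2:M(97), P3:I | bus: BusRdX
[5] P2: store L0 := 69 | P0:I, P1:I, P2:M(69), P3:I | bus: BusRdX,Flush
[6] P0: store L1 := 60 | P0:M(60), P1:I, P2:I, P3:I | bus: BusRdX
[7] P1: load  L0 | P0:I, P1:S(69), P2:S(69), P3:I | bus: BusRd,Flush
[8] P0: store L4 := 30 | P0:M(30), P1:I, P2:I, P3:I | bus: BusRdX
[9] P0: load  L1 | P0:M(60), P1:I, P2:I, P3:I | bus: none
[10] P3: load  L1 | P0:S(60), P1:I, P2:I, P3:S(60) | bus: BusRd,Flush
[11] P0: load  L0 | P0:S(69), P1:S(69), P2:S(69), P3:I | bus: BusRd
[12] P0: store L0 := 4 | P0:M(4), P1:I, P2:I, P3:I | bus: BusUpgr
[13] P2: load  L0 | P0:S(4), P1:I, P2:S(4), P3:I | bus: BusRd,Flush
[14] P2: store L6 := 20 | P0:I, P1:I, P2:M(20), P3:I | bus: none
[15] P1: store L7 := 13 | P0:I, P1:M(13), P2:I, P3:I | bus: BusRdX
[16] P3: store L0 := 42 | P0:I, P1:I, P2:I, P3:M(42) | bus: BusRdX
[17] P3: store L4 := 87 | P0:I, P1:I, P2:I, P3:M(87) | bus: BusRdX,Flush
[18] P0: load  L0 | P0:S(42), P1:I, P2:I, P3:S(42) | bus: BusRd,Flush
[19] P1: store L7 := 65 | P0:I, P1:M(65), P2:I, P3:I | bus: none
[20] P1: store L0 := 27 | P0:I, P1:M(27), P2:I, P3:I | bus: BusRdX
[21] P1: store L5 := 23 | P0:I, P1:M(23), P2:I, P3:I | bus: BusRdX
[22] P1: store L7 := 89 | P0:I, P1:M(89), P2:I, P3:I | bus: none
[23] P3: store L3 := 67 | P0:I, P1:I, P2:I, P3:M(67) | bus: BusRdX,Flush
[24] P3: store L0 := 33 | P0:I, P1:I, P2:I, P3:M(33) | bus: BusRdX,Flush
[25] P0: store L7 := 50 | P0:M(50), P1:I, P2:I, P3:I | bus: BusRdX,Flush
[26] P3: store L7 := 77 | P0:I, P1:I, P2:I, P3:M(77) | bus: BusRdX,Flush
[27] P3: load  L1 | P0:S(60), P1:I, P2:I, P3:S(60) | bus: none
[28] P3: store L5 := 25 | P0:I, P1:I, P2:I, P3:M(25) | bus: BusRdX,Flush
[29] P3: load  L0 | P0:I, P1:I, P2:I, P3:M(33) | bus: none

bus = BusRd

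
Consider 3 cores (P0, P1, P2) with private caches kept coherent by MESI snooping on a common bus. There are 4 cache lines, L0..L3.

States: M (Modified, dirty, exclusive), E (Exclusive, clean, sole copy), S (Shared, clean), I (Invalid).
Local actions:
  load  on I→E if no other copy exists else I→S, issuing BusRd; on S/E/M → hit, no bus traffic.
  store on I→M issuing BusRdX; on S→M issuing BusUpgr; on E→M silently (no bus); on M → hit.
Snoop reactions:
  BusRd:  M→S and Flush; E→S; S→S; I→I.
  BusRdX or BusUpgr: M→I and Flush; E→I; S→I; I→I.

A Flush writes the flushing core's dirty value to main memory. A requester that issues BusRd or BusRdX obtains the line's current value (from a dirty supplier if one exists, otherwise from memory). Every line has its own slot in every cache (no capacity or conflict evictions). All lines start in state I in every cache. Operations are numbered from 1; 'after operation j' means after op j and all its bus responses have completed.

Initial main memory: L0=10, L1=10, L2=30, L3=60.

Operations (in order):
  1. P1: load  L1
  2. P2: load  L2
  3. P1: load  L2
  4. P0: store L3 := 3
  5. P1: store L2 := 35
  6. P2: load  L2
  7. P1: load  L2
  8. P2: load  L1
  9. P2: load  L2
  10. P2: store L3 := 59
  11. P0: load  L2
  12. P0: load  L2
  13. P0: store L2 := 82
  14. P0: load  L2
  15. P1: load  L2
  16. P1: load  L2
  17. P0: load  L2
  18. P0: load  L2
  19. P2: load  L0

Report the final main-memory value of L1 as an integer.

memory[L1] = 10

1. P1: load  L1  bus=[BusRd]  L1: P0=I P1=E P2=I  mem[L1]=10
2. P2: load  L2  bus=[BusRd]  L2: P0=I P1=I P2=E  mem[L2]=30
3. P1: load  L2  bus=[BusRd]  L2: P0=I P1=S P2=S  mem[L2]=30
4. P0: store L3 := 3  bus=[BusRdX]  L3: P0=M P1=I P2=I  mem[L3]=60
5. P1: store L2 := 35  bus=[BusUpgr]  L2: P0=I P1=M P2=I  mem[L2]=30
6. P2: load  L2  bus=[BusRd,Flush]  L2: P0=I P1=S P2=S  mem[L2]=35
7. P1: load  L2  bus=[-]  L2: P0=I P1=S P2=S  mem[L2]=35
8. P2: load  L1  bus=[BusRd]  L1: P0=I P1=S P2=S  mem[L1]=10
9. P2: load  L2  bus=[-]  L2: P0=I P1=S P2=S  mem[L2]=35
10. P2: store L3 := 59  bus=[BusRdX,Flush]  L3: P0=I P1=I P2=M  mem[L3]=3
11. P0: load  L2  bus=[BusRd]  L2: P0=S P1=S P2=S  mem[L2]=35
12. P0: load  L2  bus=[-]  L2: P0=S P1=S P2=S  mem[L2]=35
13. P0: store L2 := 82  bus=[BusUpgr]  L2: P0=M P1=I P2=I  mem[L2]=35
14. P0: load  L2  bus=[-]  L2: P0=M P1=I P2=I  mem[L2]=35
15. P1: load  L2  bus=[BusRd,Flush]  L2: P0=S P1=S P2=I  mem[L2]=82
16. P1: load  L2  bus=[-]  L2: P0=S P1=S P2=I  mem[L2]=82
17. P0: load  L2  bus=[-]  L2: P0=S P1=S P2=I  mem[L2]=82
18. P0: load  L2  bus=[-]  L2: P0=S P1=S P2=I  mem[L2]=82
19. P2: load  L0  bus=[BusRd]  L0: P0=I P1=I P2=E  mem[L0]=10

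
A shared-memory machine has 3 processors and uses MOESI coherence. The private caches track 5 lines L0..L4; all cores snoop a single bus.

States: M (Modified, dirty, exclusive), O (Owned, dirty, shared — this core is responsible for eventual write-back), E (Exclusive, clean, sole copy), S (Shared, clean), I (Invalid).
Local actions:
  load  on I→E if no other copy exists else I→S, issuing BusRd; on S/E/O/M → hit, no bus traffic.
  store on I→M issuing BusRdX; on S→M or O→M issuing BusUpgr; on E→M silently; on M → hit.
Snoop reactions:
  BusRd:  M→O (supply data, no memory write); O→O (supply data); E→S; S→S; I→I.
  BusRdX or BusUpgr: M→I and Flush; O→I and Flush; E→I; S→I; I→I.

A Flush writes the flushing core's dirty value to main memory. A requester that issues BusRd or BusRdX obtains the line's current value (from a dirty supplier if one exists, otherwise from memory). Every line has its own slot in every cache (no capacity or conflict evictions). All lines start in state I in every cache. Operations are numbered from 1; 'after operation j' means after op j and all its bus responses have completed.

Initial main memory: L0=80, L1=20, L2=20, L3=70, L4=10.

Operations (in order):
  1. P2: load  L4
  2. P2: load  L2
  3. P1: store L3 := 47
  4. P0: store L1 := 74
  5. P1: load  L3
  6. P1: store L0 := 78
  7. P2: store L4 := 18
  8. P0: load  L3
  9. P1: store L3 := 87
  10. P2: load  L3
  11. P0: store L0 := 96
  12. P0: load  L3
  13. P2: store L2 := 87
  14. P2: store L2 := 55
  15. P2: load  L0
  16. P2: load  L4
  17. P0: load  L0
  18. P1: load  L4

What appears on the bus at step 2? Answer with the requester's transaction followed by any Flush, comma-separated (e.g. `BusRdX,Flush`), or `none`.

bus = BusRd

step 1: P2: load  L4  ⟶  IIE  (L4)  txn=BusRd  M[L4]=10
step 2: P2: load  L2  ⟶  IIE  (L2)  txn=BusRd  M[L2]=20
step 3: P1: store L3 := 47  ⟶  IMI  (L3)  txn=BusRdX  M[L3]=70
step 4: P0: store L1 := 74  ⟶  MII  (L1)  txn=BusRdX  M[L1]=20
step 5: P1: load  L3  ⟶  IMI  (L3)  txn=∅  M[L3]=70
step 6: P1: store L0 := 78  ⟶  IMI  (L0)  txn=BusRdX  M[L0]=80
step 7: P2: store L4 := 18  ⟶  IIM  (L4)  txn=∅  M[L4]=10
step 8: P0: load  L3  ⟶  SOI  (L3)  txn=BusRd  M[L3]=70
step 9: P1: store L3 := 87  ⟶  IMI  (L3)  txn=BusUpgr  M[L3]=70
step 10: P2: load  L3  ⟶  IOS  (L3)  txn=BusRd  M[L3]=70
step 11: P0: store L0 := 96  ⟶  MII  (L0)  txn=BusRdX+Flush  M[L0]=78
step 12: P0: load  L3  ⟶  SOS  (L3)  txn=BusRd  M[L3]=70
step 13: P2: store L2 := 87  ⟶  IIM  (L2)  txn=∅  M[L2]=20
step 14: P2: store L2 := 55  ⟶  IIM  (L2)  txn=∅  M[L2]=20
step 15: P2: load  L0  ⟶  OIS  (L0)  txn=BusRd  M[L0]=78
step 16: P2: load  L4  ⟶  IIM  (L4)  txn=∅  M[L4]=10
step 17: P0: load  L0  ⟶  OIS  (L0)  txn=∅  M[L0]=78
step 18: P1: load  L4  ⟶  ISO  (L4)  txn=BusRd  M[L4]=10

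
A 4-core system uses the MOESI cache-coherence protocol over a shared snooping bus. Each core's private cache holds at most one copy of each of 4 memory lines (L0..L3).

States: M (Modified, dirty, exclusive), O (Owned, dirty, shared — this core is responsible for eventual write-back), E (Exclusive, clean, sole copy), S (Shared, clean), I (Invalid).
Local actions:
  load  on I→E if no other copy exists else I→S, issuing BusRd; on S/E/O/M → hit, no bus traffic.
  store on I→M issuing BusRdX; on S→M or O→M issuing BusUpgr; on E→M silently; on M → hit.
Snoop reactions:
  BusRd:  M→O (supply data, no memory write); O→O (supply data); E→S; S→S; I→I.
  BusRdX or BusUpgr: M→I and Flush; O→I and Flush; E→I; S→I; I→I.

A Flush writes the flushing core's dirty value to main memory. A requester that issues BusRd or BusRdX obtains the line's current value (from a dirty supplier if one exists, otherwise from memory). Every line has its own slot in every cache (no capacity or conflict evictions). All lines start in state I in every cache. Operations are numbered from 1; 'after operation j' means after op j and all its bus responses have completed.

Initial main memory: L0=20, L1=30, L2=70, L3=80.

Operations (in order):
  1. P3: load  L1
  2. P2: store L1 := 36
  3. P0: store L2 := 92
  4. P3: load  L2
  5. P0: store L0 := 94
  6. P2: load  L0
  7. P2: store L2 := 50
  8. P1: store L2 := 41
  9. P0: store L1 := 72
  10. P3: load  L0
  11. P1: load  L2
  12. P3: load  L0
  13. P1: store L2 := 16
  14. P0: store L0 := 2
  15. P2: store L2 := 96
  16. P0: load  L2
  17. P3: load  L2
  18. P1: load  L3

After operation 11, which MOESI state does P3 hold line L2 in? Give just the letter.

step 1: P3: load  L1  ⟶  IIIE  (L1)  txn=BusRd  M[L1]=30
step 2: P2: store L1 := 36  ⟶  IIMI  (L1)  txn=BusRdX  M[L1]=30
step 3: P0: store L2 := 92  ⟶  MIII  (L2)  txn=BusRdX  M[L2]=70
step 4: P3: load  L2  ⟶  OIIS  (L2)  txn=BusRd  M[L2]=70
step 5: P0: store L0 := 94  ⟶  MIII  (L0)  txn=BusRdX  M[L0]=20
step 6: P2: load  L0  ⟶  OISI  (L0)  txn=BusRd  M[L0]=20
step 7: P2: store L2 := 50  ⟶  IIMI  (L2)  txn=BusRdX+Flush  M[L2]=92
step 8: P1: store L2 := 41  ⟶  IMII  (L2)  txn=BusRdX+Flush  M[L2]=50
step 9: P0: store L1 := 72  ⟶  MIII  (L1)  txn=BusRdX+Flush  M[L1]=36
step 10: P3: load  L0  ⟶  OISS  (L0)  txn=BusRd  M[L0]=20
step 11: P1: load  L2  ⟶  IMII  (L2)  txn=∅  M[L2]=50
step 12: P3: load  L0  ⟶  OISS  (L0)  txn=∅  M[L0]=20
step 13: P1: store L2 := 16  ⟶  IMII  (L2)  txn=∅  M[L2]=50
step 14: P0: store L0 := 2  ⟶  MIII  (L0)  txn=BusUpgr  M[L0]=20
step 15: P2: store L2 := 96  ⟶  IIMI  (L2)  txn=BusRdX+Flush  M[L2]=16
step 16: P0: load  L2  ⟶  SIOI  (L2)  txn=BusRd  M[L2]=16
step 17: P3: load  L2  ⟶  SIOS  (L2)  txn=BusRd  M[L2]=16
step 18: P1: load  L3  ⟶  IEII  (L3)  txn=BusRd  M[L3]=80

state = I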